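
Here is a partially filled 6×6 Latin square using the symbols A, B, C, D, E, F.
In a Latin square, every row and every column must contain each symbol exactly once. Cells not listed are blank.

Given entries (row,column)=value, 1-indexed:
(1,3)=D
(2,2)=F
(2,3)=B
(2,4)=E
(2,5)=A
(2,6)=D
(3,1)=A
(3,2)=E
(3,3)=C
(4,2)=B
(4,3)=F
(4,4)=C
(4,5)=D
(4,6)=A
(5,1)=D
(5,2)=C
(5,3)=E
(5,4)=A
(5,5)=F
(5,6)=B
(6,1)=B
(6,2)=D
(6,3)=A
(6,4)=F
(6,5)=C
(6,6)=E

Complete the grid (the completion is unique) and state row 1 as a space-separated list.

F A D B E C

Row 1, column 2: row 1 has {D} and column 2 has {B, C, D, E, F}, leaving only A.
Row 1, column 4: row 1 has {A, D} and column 4 has {A, C, E, F}, leaving only B.
Row 1, column 5: row 1 has {A, B, D} and column 5 has {A, C, D, F}, leaving only E.
Row 2, column 1: row 2 has {A, B, D, E, F} and column 1 has {A, B, D}, leaving only C.
Row 1, column 1: row 1 has {A, B, D, E} and column 1 has {A, B, C, D}, leaving only F.
Row 1, column 6: row 1 has {A, B, D, E, F} and column 6 has {A, B, D, E}, leaving only C.
So row 1 reads: F A D B E C.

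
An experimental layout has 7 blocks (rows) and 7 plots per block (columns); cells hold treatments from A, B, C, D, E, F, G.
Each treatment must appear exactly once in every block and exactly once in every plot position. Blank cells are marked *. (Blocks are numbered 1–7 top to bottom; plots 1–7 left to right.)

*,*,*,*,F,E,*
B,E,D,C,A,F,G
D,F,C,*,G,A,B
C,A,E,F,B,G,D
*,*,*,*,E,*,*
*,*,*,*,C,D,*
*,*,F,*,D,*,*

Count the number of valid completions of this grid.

29

Block 1, plot 1: eliminating its block and plot leaves {A, G}.
Block 1, plot 2: eliminating its block and plot leaves {B, C, D, G}.
Block 1, plot 3: eliminating its block and plot leaves {A, B, G}.
Block 1, plot 4: eliminating its block and plot leaves {A, B, D, G}.
Block 1, plot 7: eliminating its block and plot leaves {A, C}.
Block 3, plot 4: eliminating its block and plot leaves {E}.
Block 5, plot 1: eliminating its block and plot leaves {A, F, G}.
Block 5, plot 2: eliminating its block and plot leaves {B, C, D, G}.
Block 5, plot 3: eliminating its block and plot leaves {A, B, G}.
Block 5, plot 4: eliminating its block and plot leaves {A, B, D, G}.
Block 5, plot 6: eliminating its block and plot leaves {B, C}.
Block 5, plot 7: eliminating its block and plot leaves {A, C, F}.
Block 6, plot 1: eliminating its block and plot leaves {A, E, F, G}.
Block 6, plot 2: eliminating its block and plot leaves {B, G}.
Block 6, plot 3: eliminating its block and plot leaves {A, B, G}.
Block 6, plot 4: eliminating its block and plot leaves {A, B, E, G}.
Block 6, plot 7: eliminating its block and plot leaves {A, E, F}.
Block 7, plot 1: eliminating its block and plot leaves {A, E, G}.
Block 7, plot 2: eliminating its block and plot leaves {B, C, G}.
Block 7, plot 4: eliminating its block and plot leaves {A, B, E, G}.
Block 7, plot 6: eliminating its block and plot leaves {B, C}.
Block 7, plot 7: eliminating its block and plot leaves {A, C, E}.
Enumerating the assignments across these blanks that avoid any block or plot repeat gives 29 completions.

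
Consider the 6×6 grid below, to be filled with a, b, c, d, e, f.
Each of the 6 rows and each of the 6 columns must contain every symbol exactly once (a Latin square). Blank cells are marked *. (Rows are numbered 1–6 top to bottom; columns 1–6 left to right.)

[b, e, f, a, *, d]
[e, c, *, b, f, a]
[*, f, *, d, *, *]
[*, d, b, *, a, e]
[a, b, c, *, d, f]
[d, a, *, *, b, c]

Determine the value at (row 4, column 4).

c

Row 1, column 5: row 1 has {a, b, d, e, f} and column 5 has {a, b, d, f}, leaving only c.
Row 2, column 3: row 2 has {a, b, c, e, f} and column 3 has {b, c, f}, leaving only d.
Row 3, column 1: row 3 has {d, f} and column 1 has {a, b, d, e}, leaving only c.
Row 3, column 5: row 3 has {c, d, f} and column 5 has {a, b, c, d, f}, leaving only e.
Row 3, column 3: row 3 has {c, d, e, f} and column 3 has {b, c, d, f}, leaving only a.
Row 3, column 6: row 3 has {a, c, d, e, f} and column 6 has {a, c, d, e, f}, leaving only b.
Row 4, column 1: row 4 has {a, b, d, e} and column 1 has {a, b, c, d, e}, leaving only f.
Row 4 already has {a, b, d, e, f} and column 4 already has {a, b, d}, so row 4, column 4 must be c.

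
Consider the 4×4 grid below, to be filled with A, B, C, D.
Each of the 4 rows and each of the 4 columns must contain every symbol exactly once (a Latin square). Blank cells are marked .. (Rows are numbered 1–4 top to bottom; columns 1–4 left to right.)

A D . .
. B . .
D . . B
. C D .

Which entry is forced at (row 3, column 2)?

Row 3 already has {B, D} and column 2 already has {B, C, D}, so row 3, column 2 must be A.

A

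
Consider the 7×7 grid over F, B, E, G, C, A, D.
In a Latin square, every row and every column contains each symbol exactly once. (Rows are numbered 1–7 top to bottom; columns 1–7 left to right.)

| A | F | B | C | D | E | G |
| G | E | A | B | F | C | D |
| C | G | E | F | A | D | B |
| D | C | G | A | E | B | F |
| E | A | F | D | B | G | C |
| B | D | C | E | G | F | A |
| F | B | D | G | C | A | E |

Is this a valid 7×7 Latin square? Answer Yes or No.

Yes

Each row is a permutation of the 7 symbols, and so is each column.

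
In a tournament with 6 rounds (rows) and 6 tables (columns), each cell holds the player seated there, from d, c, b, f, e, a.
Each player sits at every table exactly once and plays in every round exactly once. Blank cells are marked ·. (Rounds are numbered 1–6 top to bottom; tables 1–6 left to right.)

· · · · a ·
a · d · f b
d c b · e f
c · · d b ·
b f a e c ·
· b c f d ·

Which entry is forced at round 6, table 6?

a

Round 2, table 2: round 2 has {d, b, f, a} and table 2 has {c, b, f}, leaving only e.
Round 1, table 2: round 1 has {a} and table 2 has {c, b, f, e}, leaving only d.
Round 2, table 4: round 2 has {d, b, f, e, a} and table 4 has {d, f, e}, leaving only c.
Round 1, table 4: round 1 has {d, a} and table 4 has {d, c, f, e}, leaving only b.
Round 3, table 4: round 3 has {d, c, b, f, e} and table 4 has {d, c, b, f, e}, leaving only a.
Round 4, table 2: round 4 has {d, c, b} and table 2 has {d, c, b, f, e}, leaving only a.
Round 4, table 6: round 4 has {d, c, b, a} and table 6 has {b, f}, leaving only e.
Round 6 already has {d, c, b, f} and table 6 already has {b, f, e}, so round 6, table 6 must be a.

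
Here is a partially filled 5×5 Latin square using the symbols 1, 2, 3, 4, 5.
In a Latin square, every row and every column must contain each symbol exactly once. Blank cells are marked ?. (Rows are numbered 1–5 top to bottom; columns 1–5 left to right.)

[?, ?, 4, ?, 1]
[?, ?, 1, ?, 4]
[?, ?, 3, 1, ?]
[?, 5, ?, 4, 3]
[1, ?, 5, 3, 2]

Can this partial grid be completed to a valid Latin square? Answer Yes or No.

No

Row 3, column 5: row 3 has {1, 3} and column 5 has {1, 2, 3, 4}, so it must be 5.
Row 4, column 1: row 4 has {3, 4, 5} and column 1 has {1}, so it must be 2.
Now row 4, column 3: row 4 together with column 3 already contain {1, 2, 3, 4, 5} — every symbol — so nothing can go there. The grid has no valid completion.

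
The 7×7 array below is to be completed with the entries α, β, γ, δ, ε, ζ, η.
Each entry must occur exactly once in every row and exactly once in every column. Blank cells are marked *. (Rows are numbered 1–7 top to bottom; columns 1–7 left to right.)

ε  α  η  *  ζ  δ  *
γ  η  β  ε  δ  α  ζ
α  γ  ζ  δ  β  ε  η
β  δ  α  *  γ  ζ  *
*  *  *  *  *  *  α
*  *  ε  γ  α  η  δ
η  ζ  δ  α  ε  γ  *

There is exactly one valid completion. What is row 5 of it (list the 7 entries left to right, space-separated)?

Row 5, column 3: row 5 has {α} and column 3 has {α, β, δ, ε, ζ, η}, leaving only γ.
Row 5, column 5: row 5 has {α, γ} and column 5 has {α, β, γ, δ, ε, ζ}, leaving only η.
Row 5, column 6: row 5 has {α, γ, η} and column 6 has {α, γ, δ, ε, ζ, η}, leaving only β.
Row 5, column 2: row 5 has {α, β, γ, η} and column 2 has {α, γ, δ, ζ, η}, leaving only ε.
Row 5, column 4: row 5 has {α, β, γ, ε, η} and column 4 has {α, γ, δ, ε}, leaving only ζ.
Row 5, column 1: row 5 has {α, β, γ, ε, ζ, η} and column 1 has {α, β, γ, ε, η}, leaving only δ.
So row 5 reads: δ ε γ ζ η β α.

δ ε γ ζ η β α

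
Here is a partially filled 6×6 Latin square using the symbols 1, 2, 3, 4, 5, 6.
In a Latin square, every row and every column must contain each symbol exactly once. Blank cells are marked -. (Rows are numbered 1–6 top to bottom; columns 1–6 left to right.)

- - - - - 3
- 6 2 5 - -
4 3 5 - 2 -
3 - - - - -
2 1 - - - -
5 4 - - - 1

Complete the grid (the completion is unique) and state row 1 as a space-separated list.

Row 2, column 1: row 2 has {2, 5, 6} and column 1 has {2, 3, 4, 5}, leaving only 1.
Row 1, column 1: row 1 has {3} and column 1 has {1, 2, 3, 4, 5}, leaving only 6.
Row 2, column 6: row 2 has {1, 2, 5, 6} and column 6 has {1, 3}, leaving only 4.
Row 2, column 5: row 2 has {1, 2, 4, 5, 6} and column 5 has {2}, leaving only 3.
Row 3, column 6: row 3 has {2, 3, 4, 5} and column 6 has {1, 3, 4}, leaving only 6.
Row 3, column 4: row 3 has {2, 3, 4, 5, 6} and column 4 has {5}, leaving only 1.
Row 5, column 6: row 5 has {1, 2} and column 6 has {1, 3, 4, 6}, leaving only 5.
Row 4, column 6: row 4 has {3} and column 6 has {1, 3, 4, 5, 6}, leaving only 2.
Row 4, column 2: row 4 has {2, 3} and column 2 has {1, 3, 4, 6}, leaving only 5.
Row 1, column 2: row 1 has {3, 6} and column 2 has {1, 3, 4, 5, 6}, leaving only 2.
Row 1, column 4: row 1 has {2, 3, 6} and column 4 has {1, 5}, leaving only 4.
Row 1, column 3: row 1 has {2, 3, 4, 6} and column 3 has {2, 5}, leaving only 1.
Row 1, column 5: row 1 has {1, 2, 3, 4, 6} and column 5 has {2, 3}, leaving only 5.
So row 1 reads: 6 2 1 4 5 3.

6 2 1 4 5 3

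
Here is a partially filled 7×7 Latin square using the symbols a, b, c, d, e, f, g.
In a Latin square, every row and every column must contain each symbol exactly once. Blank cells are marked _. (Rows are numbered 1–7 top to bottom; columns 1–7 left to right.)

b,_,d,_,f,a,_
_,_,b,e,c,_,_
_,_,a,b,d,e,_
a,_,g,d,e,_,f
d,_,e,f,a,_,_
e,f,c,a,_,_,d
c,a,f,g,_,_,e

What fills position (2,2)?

Row 1, column 4: row 1 has {a, b, d, f} and column 4 has {a, b, d, e, f, g}, leaving only c.
Row 1, column 7: row 1 has {a, b, c, d, f} and column 7 has {d, e, f}, leaving only g.
Row 1, column 2: row 1 has {a, b, c, d, f, g} and column 2 has {a, f}, leaving only e.
Row 2, column 7: row 2 has {b, c, e} and column 7 has {d, e, f, g}, leaving only a.
Row 3, column 7: row 3 has {a, b, d, e} and column 7 has {a, d, e, f, g}, leaving only c.
Row 3, column 2: row 3 has {a, b, c, d, e} and column 2 has {a, e, f}, leaving only g.
Row 2 already has {a, b, c, e} and column 2 already has {a, e, f, g}, so row 2, column 2 must be d.

d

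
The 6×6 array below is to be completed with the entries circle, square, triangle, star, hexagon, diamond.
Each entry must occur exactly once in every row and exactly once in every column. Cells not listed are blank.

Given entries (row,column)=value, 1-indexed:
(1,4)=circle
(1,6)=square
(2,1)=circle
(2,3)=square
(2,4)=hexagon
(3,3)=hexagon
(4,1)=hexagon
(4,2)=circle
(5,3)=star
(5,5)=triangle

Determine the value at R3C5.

Row 3, column 5 is narrowed to {circle, square, star, diamond}.
If it were square, propagating the remaining blanks reaches a contradiction.
If it were star, propagating the remaining blanks reaches a contradiction.
If it were diamond, propagating the remaining blanks reaches a contradiction.
So row 3, column 5 must be circle.

circle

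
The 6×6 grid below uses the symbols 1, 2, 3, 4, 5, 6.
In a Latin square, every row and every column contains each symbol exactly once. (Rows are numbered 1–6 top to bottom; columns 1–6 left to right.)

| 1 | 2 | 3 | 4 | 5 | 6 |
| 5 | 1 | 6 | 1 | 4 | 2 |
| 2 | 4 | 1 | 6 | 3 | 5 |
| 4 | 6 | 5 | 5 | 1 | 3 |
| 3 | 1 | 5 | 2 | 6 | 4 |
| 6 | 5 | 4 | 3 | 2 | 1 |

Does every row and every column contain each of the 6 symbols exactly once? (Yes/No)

Row 2 contains 1 twice (at columns 2 and 4); row 4 is also not a permutation.

No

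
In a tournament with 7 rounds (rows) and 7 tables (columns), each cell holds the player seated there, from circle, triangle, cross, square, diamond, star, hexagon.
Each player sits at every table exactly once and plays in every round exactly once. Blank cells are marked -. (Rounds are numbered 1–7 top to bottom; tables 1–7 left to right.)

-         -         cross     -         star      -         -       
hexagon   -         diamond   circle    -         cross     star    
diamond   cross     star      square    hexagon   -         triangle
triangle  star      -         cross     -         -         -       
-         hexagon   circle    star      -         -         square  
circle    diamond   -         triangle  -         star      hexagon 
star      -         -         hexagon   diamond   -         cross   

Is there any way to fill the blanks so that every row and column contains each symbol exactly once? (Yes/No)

Round 1, table 1: round 1 has {cross, star} and table 1 has {circle, triangle, diamond, star, hexagon}, so it must be square.
Round 1, table 4: round 1 has {cross, square, star} and table 4 has {circle, triangle, cross, square, star, hexagon}, so it must be diamond.
Round 1, table 7: round 1 has {cross, square, diamond, star} and table 7 has {triangle, cross, square, star, hexagon}, so it must be circle.
Round 1, table 2: round 1 has {circle, cross, square, diamond, star} and table 2 has {cross, diamond, star, hexagon}, so it must be triangle.
Round 1, table 6: round 1 has {circle, triangle, cross, square, diamond, star} and table 6 has {cross, star}, so it must be hexagon.
Round 2, table 2: round 2 has {circle, cross, diamond, star, hexagon} and table 2 has {triangle, cross, diamond, star, hexagon}, so it must be square.
Round 2, table 5: round 2 has {circle, cross, square, diamond, star, hexagon} and table 5 has {diamond, star, hexagon}, so it must be triangle.
Round 3, table 6: round 3 has {triangle, cross, square, diamond, star, hexagon} and table 6 has {cross, star, hexagon}, so it must be circle.
Round 4, table 7: round 4 has {triangle, cross, star} and table 7 has {circle, triangle, cross, square, star, hexagon}, so it must be diamond.
Round 4, table 6: round 4 has {triangle, cross, diamond, star} and table 6 has {circle, cross, star, hexagon}, so it must be square.
Round 4, table 3: round 4 has {triangle, cross, square, diamond, star} and table 3 has {circle, cross, diamond, star}, so it must be hexagon.
Round 4, table 5: round 4 has {triangle, cross, square, diamond, star, hexagon} and table 5 has {triangle, diamond, star, hexagon}, so it must be circle.
Round 5, table 1: round 5 has {circle, square, star, hexagon} and table 1 has {circle, triangle, square, diamond, star, hexagon}, so it must be cross.
Now round 5, table 5: round 5 together with table 5 already contain {circle, triangle, cross, square, diamond, star, hexagon} — every symbol — so nothing can go there. The grid has no valid completion.

No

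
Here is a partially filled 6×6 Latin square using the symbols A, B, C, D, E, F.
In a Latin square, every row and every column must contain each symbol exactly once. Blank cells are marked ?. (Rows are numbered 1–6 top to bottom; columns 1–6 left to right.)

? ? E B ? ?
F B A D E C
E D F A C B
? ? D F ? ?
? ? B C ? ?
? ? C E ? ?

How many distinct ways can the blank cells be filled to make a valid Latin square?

Row 1, column 1: eliminating its row and column leaves {A, C, D}.
Row 1, column 2: eliminating its row and column leaves {A, C, F}.
Row 1, column 5: eliminating its row and column leaves {A, D, F}.
Row 1, column 6: eliminating its row and column leaves {A, D, F}.
Row 4, column 1: eliminating its row and column leaves {A, B, C}.
Row 4, column 2: eliminating its row and column leaves {A, C, E}.
Row 4, column 5: eliminating its row and column leaves {A, B}.
Row 4, column 6: eliminating its row and column leaves {A, E}.
Row 5, column 1: eliminating its row and column leaves {A, D}.
Row 5, column 2: eliminating its row and column leaves {A, E, F}.
Row 5, column 5: eliminating its row and column leaves {A, D, F}.
Row 5, column 6: eliminating its row and column leaves {A, D, E, F}.
Row 6, column 1: eliminating its row and column leaves {A, B, D}.
Row 6, column 2: eliminating its row and column leaves {A, F}.
Row 6, column 5: eliminating its row and column leaves {A, B, D, F}.
Row 6, column 6: eliminating its row and column leaves {A, D, F}.
Enumerating the assignments across these blanks that avoid any row or column repeat gives 16 completions.

16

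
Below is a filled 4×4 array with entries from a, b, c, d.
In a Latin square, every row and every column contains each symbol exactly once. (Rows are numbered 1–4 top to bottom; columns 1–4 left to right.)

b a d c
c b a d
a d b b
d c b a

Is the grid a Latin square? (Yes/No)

No

Row 3 contains b twice (at columns 3 and 4), so it is not a permutation.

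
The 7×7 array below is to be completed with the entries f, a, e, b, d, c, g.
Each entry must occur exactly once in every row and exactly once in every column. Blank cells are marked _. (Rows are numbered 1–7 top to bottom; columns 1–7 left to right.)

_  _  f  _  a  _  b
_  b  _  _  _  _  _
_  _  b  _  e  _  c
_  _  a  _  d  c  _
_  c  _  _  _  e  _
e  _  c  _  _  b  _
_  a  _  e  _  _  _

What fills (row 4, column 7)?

Row 4, column 7 is narrowed to {f, e, g}.
If it were f, propagating the remaining blanks reaches a contradiction.
If it were g, propagating the remaining blanks reaches a contradiction.
So row 4, column 7 must be e.

e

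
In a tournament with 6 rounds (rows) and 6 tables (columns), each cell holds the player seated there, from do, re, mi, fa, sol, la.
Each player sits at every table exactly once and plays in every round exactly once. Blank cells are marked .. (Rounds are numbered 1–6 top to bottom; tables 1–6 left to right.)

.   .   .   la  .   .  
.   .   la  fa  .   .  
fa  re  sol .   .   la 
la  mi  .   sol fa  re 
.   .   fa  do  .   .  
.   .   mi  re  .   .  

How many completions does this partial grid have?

Round 1, table 1: eliminating its round and table leaves {do, re, mi, sol}.
Round 1, table 2: eliminating its round and table leaves {do, fa, sol}.
Round 1, table 3: eliminating its round and table leaves {do, re}.
Round 1, table 5: eliminating its round and table leaves {do, re, mi, sol}.
Round 1, table 6: eliminating its round and table leaves {do, mi, fa, sol}.
Round 2, table 1: eliminating its round and table leaves {do, re, mi, sol}.
Round 2, table 2: eliminating its round and table leaves {do, sol}.
Round 2, table 5: eliminating its round and table leaves {do, re, mi, sol}.
Round 2, table 6: eliminating its round and table leaves {do, mi, sol}.
Round 3, table 4: eliminating its round and table leaves {mi}.
Round 3, table 5: eliminating its round and table leaves {do, mi}.
Round 4, table 3: eliminating its round and table leaves {do}.
Round 5, table 1: eliminating its round and table leaves {re, mi, sol}.
Round 5, table 2: eliminating its round and table leaves {sol, la}.
Round 5, table 5: eliminating its round and table leaves {re, mi, sol, la}.
Round 5, table 6: eliminating its round and table leaves {mi, sol}.
Round 6, table 1: eliminating its round and table leaves {do, sol}.
Round 6, table 2: eliminating its round and table leaves {do, fa, sol, la}.
Round 6, table 5: eliminating its round and table leaves {do, sol, la}.
Round 6, table 6: eliminating its round and table leaves {do, fa, sol}.
Enumerating the assignments across these blanks that avoid any round or table repeat gives 14 completions.

14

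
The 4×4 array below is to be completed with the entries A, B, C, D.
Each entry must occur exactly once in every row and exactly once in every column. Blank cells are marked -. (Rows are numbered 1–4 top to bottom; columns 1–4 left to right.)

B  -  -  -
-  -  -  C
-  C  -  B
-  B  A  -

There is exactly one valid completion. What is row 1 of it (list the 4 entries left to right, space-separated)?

B D C A

Row 3, column 3: row 3 has {B, C} and column 3 has {A}, leaving only D.
Row 1, column 3: row 1 has {B} and column 3 has {A, D}, leaving only C.
Row 2, column 3: row 2 has {C} and column 3 has {A, C, D}, leaving only B.
Row 3, column 1: row 3 has {B, C, D} and column 1 has {B}, leaving only A.
Row 2, column 1: row 2 has {B, C} and column 1 has {A, B}, leaving only D.
Row 2, column 2: row 2 has {B, C, D} and column 2 has {B, C}, leaving only A.
Row 1, column 2: row 1 has {B, C} and column 2 has {A, B, C}, leaving only D.
Row 1, column 4: row 1 has {B, C, D} and column 4 has {B, C}, leaving only A.
So row 1 reads: B D C A.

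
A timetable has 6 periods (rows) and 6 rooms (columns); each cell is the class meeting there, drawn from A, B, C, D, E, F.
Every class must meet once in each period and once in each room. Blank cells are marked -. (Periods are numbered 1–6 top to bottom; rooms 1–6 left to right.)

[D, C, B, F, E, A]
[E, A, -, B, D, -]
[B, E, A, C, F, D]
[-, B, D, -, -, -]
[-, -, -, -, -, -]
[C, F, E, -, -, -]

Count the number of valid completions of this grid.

Period 2, room 3: eliminating its period and room leaves {C, F}.
Period 2, room 6: eliminating its period and room leaves {C, F}.
Period 4, room 1: eliminating its period and room leaves {A, F}.
Period 4, room 4: eliminating its period and room leaves {A, E}.
Period 4, room 5: eliminating its period and room leaves {A, C}.
Period 4, room 6: eliminating its period and room leaves {C, E, F}.
Period 5, room 1: eliminating its period and room leaves {A, F}.
Period 5, room 2: eliminating its period and room leaves {D}.
Period 5, room 3: eliminating its period and room leaves {C, F}.
Period 5, room 4: eliminating its period and room leaves {A, D, E}.
Period 5, room 5: eliminating its period and room leaves {A, B, C}.
Period 5, room 6: eliminating its period and room leaves {B, C, E, F}.
Period 6, room 4: eliminating its period and room leaves {A, D}.
Period 6, room 5: eliminating its period and room leaves {A, B}.
Period 6, room 6: eliminating its period and room leaves {B}.
Enumerating the assignments across these blanks that avoid any period or room repeat gives 3 completions.

3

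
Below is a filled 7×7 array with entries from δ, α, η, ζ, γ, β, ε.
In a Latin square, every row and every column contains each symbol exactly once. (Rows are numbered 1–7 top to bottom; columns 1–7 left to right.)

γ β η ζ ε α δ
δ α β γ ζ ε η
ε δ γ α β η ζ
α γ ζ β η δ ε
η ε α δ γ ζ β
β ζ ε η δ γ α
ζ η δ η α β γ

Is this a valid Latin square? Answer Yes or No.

Row 7 contains η twice (at columns 2 and 4), so it is not a permutation.

No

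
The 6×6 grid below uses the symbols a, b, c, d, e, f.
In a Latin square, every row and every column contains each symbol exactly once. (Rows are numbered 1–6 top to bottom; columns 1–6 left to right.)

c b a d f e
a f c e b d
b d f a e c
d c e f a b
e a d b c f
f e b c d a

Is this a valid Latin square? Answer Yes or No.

Each row is a permutation of the 6 symbols, and so is each column.

Yes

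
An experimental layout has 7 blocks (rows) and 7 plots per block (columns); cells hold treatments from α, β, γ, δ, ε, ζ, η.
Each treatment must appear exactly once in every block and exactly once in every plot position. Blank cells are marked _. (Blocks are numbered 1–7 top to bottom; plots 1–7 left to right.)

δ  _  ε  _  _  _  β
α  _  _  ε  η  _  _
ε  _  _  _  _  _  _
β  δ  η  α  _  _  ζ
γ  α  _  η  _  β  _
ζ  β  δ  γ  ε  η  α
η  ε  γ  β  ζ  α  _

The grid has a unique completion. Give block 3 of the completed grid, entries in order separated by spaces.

Block 1, plot 4: block 1 has {β, δ, ε} and plot 4 has {α, β, γ, ε, η}, leaving only ζ.
Block 3, plot 4: block 3 has {ε} and plot 4 has {α, β, γ, ε, ζ, η}, leaving only δ.
Block 1, plot 6: block 1 has {β, δ, ε, ζ} and plot 6 has {α, β, η}, leaving only γ.
Block 3, plot 6: block 3 has {δ, ε} and plot 6 has {α, β, γ, η}, leaving only ζ.
Block 1, plot 2: block 1 has {β, γ, δ, ε, ζ} and plot 2 has {α, β, δ, ε}, leaving only η.
Block 3, plot 2: block 3 has {δ, ε, ζ} and plot 2 has {α, β, δ, ε, η}, leaving only γ.
Block 3, plot 7: block 3 has {γ, δ, ε, ζ} and plot 7 has {α, β, ζ}, leaving only η.
Block 1, plot 5: block 1 has {β, γ, δ, ε, ζ, η} and plot 5 has {ε, ζ, η}, leaving only α.
Block 3, plot 5: block 3 has {γ, δ, ε, ζ, η} and plot 5 has {α, ε, ζ, η}, leaving only β.
Block 3, plot 3: block 3 has {β, γ, δ, ε, ζ, η} and plot 3 has {γ, δ, ε, η}, leaving only α.
So block 3 reads: ε γ α δ β ζ η.

ε γ α δ β ζ η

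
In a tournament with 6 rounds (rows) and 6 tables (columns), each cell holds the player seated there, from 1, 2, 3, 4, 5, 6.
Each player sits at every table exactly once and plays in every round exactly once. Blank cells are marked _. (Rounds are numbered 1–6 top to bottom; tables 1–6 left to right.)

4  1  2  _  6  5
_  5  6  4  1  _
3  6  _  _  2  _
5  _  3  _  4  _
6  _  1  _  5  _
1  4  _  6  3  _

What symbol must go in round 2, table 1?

Round 2 already has {1, 4, 5, 6} and table 1 already has {1, 3, 4, 5, 6}, so round 2, table 1 must be 2.

2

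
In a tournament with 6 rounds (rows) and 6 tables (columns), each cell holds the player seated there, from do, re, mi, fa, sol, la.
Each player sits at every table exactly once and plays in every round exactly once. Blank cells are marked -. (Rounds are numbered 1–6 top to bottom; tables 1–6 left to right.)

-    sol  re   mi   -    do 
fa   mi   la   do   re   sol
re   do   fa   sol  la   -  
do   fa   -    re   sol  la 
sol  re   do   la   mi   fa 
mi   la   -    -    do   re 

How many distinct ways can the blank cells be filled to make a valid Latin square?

Round 1, table 1: eliminating its round and table leaves {la}.
Round 1, table 5: eliminating its round and table leaves {fa}.
Round 3, table 6: eliminating its round and table leaves {mi}.
Round 4, table 3: eliminating its round and table leaves {mi}.
Round 6, table 3: eliminating its round and table leaves {sol}.
Round 6, table 4: eliminating its round and table leaves {fa}.
Only one assignment across all blanks avoids any round or table repeat, giving 1 completion.

1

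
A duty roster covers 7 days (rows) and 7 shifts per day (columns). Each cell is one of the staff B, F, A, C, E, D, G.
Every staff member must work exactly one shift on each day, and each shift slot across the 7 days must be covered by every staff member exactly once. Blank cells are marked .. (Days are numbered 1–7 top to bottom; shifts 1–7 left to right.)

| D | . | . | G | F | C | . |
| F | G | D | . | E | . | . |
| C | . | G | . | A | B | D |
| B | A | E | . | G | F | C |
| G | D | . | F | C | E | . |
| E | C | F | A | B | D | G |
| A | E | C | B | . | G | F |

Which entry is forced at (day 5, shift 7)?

Day 1, shift 2: day 1 has {F, C, D, G} and shift 2 has {A, C, E, D, G}, leaving only B.
Day 1, shift 3: day 1 has {B, F, C, D, G} and shift 3 has {F, C, E, D, G}, leaving only A.
Day 1, shift 7: day 1 has {B, F, A, C, D, G} and shift 7 has {F, C, D, G}, leaving only E.
Day 2, shift 4: day 2 has {F, E, D, G} and shift 4 has {B, F, A, G}, leaving only C.
Day 2, shift 6: day 2 has {F, C, E, D, G} and shift 6 has {B, F, C, E, D, G}, leaving only A.
Day 2, shift 7: day 2 has {F, A, C, E, D, G} and shift 7 has {F, C, E, D, G}, leaving only B.
Day 5 already has {F, C, E, D, G} and shift 7 already has {B, F, C, E, D, G}, so day 5, shift 7 must be A.

A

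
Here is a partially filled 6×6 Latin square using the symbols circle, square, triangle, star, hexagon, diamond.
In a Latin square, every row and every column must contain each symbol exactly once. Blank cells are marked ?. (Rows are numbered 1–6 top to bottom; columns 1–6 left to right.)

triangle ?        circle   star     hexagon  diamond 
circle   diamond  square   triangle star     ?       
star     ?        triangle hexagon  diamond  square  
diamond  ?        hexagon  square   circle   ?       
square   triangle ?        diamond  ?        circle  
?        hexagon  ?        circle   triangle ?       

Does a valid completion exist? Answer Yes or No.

No

Row 5, column 5: row 5 together with column 5 already contain {circle, square, triangle, star, hexagon, diamond} — every symbol — so nothing can go there. The grid has no valid completion.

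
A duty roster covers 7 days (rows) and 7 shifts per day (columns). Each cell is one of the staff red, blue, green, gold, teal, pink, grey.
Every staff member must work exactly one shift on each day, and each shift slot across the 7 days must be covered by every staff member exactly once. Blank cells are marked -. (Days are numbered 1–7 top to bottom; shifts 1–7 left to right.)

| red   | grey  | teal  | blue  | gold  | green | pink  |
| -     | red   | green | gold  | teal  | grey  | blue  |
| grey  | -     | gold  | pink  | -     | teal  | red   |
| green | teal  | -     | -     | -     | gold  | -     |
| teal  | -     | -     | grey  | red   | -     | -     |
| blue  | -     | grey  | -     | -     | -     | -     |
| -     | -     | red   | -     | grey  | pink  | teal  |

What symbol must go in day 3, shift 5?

Day 2, shift 1: day 2 has {red, blue, green, gold, teal, grey} and shift 1 has {red, blue, green, teal, grey}, leaving only pink.
Day 4, shift 4: day 4 has {green, gold, teal} and shift 4 has {blue, gold, pink, grey}, leaving only red.
Day 4, shift 7: day 4 has {red, green, gold, teal} and shift 7 has {red, blue, teal, pink}, leaving only grey.
Day 5, shift 6: day 5 has {red, teal, grey} and shift 6 has {green, gold, teal, pink, grey}, leaving only blue.
Day 5, shift 3: day 5 has {red, blue, teal, grey} and shift 3 has {red, green, gold, teal, grey}, leaving only pink.
Day 4, shift 3: day 4 has {red, green, gold, teal, grey} and shift 3 has {red, green, gold, teal, pink, grey}, leaving only blue.
Day 4, shift 5: day 4 has {red, blue, green, gold, teal, grey} and shift 5 has {red, gold, teal, grey}, leaving only pink.
Day 6, shift 5: day 6 has {blue, grey} and shift 5 has {red, gold, teal, pink, grey}, leaving only green.
Day 3 already has {red, gold, teal, pink, grey} and shift 5 already has {red, green, gold, teal, pink, grey}, so day 3, shift 5 must be blue.

blue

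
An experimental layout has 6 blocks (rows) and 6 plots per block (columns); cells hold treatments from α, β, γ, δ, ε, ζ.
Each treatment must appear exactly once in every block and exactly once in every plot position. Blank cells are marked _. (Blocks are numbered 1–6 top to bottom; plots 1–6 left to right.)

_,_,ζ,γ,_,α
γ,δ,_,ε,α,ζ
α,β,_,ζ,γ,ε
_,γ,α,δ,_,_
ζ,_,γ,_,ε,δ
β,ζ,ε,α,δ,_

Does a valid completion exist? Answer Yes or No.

Yes

No block or plot among the givens repeats a symbol, and propagating forced cells runs into no contradiction.
One valid completion exists (for instance, δ ε ζ γ β α / γ δ β ε α ζ / α β δ ζ γ ε / ε γ α δ ζ β / ζ α γ β ε δ / β ζ ε α δ γ).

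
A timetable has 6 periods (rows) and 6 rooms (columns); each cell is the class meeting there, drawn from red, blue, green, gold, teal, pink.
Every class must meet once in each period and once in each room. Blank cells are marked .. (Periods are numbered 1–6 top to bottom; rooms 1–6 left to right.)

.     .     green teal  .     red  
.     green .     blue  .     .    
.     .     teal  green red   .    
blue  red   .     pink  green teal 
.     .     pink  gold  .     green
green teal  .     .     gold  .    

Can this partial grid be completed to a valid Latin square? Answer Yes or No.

Yes

No period or room among the givens repeats a symbol, and propagating forced cells runs into no contradiction.
One valid completion exists (for instance, gold pink green teal blue red / teal green red blue pink gold / pink gold teal green red blue / blue red gold pink green teal / red blue pink gold teal green / green teal blue red gold pink).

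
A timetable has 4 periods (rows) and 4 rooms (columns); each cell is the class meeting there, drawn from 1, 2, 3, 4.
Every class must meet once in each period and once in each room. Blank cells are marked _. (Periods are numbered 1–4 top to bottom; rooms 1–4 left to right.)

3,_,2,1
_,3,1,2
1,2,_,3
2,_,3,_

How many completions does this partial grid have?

1

Period 1, room 2: eliminating its period and room leaves {4}.
Period 2, room 1: eliminating its period and room leaves {4}.
Period 3, room 3: eliminating its period and room leaves {4}.
Period 4, room 2: eliminating its period and room leaves {1, 4}.
Period 4, room 4: eliminating its period and room leaves {4}.
Only one assignment across all blanks avoids any period or room repeat, giving 1 completion.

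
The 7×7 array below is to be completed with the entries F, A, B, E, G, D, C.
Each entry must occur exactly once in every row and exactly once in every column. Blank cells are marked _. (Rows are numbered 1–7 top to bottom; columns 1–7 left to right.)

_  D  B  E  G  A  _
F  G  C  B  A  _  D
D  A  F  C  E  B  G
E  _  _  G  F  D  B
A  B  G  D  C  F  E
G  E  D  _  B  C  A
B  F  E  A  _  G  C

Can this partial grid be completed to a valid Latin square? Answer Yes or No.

No row or column among the givens repeats a symbol, and propagating forced cells runs into no contradiction.
One valid completion exists (for instance, C D B E G A F / F G C B A E D / D A F C E B G / E C A G F D B / A B G D C F E / G E D F B C A / B F E A D G C).

Yes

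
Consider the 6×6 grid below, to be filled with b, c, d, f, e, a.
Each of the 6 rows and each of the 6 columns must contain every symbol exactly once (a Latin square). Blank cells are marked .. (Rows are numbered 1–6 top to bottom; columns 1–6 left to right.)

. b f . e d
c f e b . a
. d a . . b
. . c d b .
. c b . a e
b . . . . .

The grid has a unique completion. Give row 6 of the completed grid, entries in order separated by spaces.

b e d a f c

Row 6, column 3: row 6 has {b} and column 3 has {b, c, f, e, a}, leaving only d.
Row 1, column 1: row 1 has {b, d, f, e} and column 1 has {b, c}, leaving only a.
Row 1, column 4: row 1 has {b, d, f, e, a} and column 4 has {b, d}, leaving only c.
Row 2, column 5: row 2 has {b, c, f, e, a} and column 5 has {b, e, a}, leaving only d.
Row 4, column 6: row 4 has {b, c, d} and column 6 has {b, d, e, a}, leaving only f.
Row 6, column 6: row 6 has {b, d} and column 6 has {b, d, f, e, a}, leaving only c.
Row 6, column 5: row 6 has {b, c, d} and column 5 has {b, d, e, a}, leaving only f.
Row 3, column 5: row 3 has {b, d, a} and column 5 has {b, d, f, e, a}, leaving only c.
Row 4, column 1: row 4 has {b, c, d, f} and column 1 has {b, c, a}, leaving only e.
Row 3, column 1: row 3 has {b, c, d, a} and column 1 has {b, c, e, a}, leaving only f.
Row 3, column 4: row 3 has {b, c, d, f, a} and column 4 has {b, c, d}, leaving only e.
Row 6, column 4: row 6 has {b, c, d, f} and column 4 has {b, c, d, e}, leaving only a.
Row 6, column 2: row 6 has {b, c, d, f, a} and column 2 has {b, c, d, f}, leaving only e.
So row 6 reads: b e d a f c.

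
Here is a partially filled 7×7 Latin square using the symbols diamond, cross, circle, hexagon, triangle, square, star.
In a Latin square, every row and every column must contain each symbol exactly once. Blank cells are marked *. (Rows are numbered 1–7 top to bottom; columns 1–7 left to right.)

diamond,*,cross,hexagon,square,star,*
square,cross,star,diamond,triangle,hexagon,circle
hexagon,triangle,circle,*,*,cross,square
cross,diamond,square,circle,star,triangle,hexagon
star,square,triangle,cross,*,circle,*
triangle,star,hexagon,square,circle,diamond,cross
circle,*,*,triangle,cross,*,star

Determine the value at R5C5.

Row 1, column 2: row 1 has {diamond, cross, hexagon, square, star} and column 2 has {diamond, cross, triangle, square, star}, leaving only circle.
Row 1, column 7: row 1 has {diamond, cross, circle, hexagon, square, star} and column 7 has {cross, circle, hexagon, square, star}, leaving only triangle.
Row 3, column 4: row 3 has {cross, circle, hexagon, triangle, square} and column 4 has {diamond, cross, circle, hexagon, triangle, square}, leaving only star.
Row 3, column 5: row 3 has {cross, circle, hexagon, triangle, square, star} and column 5 has {cross, circle, triangle, square, star}, leaving only diamond.
Row 5 already has {cross, circle, triangle, square, star} and column 5 already has {diamond, cross, circle, triangle, square, star}, so row 5, column 5 must be hexagon.

hexagon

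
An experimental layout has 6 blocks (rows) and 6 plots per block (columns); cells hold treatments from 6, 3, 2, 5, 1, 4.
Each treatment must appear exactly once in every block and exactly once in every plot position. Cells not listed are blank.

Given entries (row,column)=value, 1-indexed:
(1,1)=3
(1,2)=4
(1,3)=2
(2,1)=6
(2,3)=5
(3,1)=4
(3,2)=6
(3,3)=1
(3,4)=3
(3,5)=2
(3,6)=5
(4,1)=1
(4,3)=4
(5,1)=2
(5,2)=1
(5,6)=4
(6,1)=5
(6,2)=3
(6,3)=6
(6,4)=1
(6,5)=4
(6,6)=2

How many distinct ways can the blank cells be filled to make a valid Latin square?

3

Block 1, plot 4: eliminating its block and plot leaves {6, 5}.
Block 1, plot 5: eliminating its block and plot leaves {6, 5, 1}.
Block 1, plot 6: eliminating its block and plot leaves {6, 1}.
Block 2, plot 2: eliminating its block and plot leaves {2}.
Block 2, plot 4: eliminating its block and plot leaves {2, 4}.
Block 2, plot 5: eliminating its block and plot leaves {3, 1}.
Block 2, plot 6: eliminating its block and plot leaves {3, 1}.
Block 4, plot 2: eliminating its block and plot leaves {2, 5}.
Block 4, plot 4: eliminating its block and plot leaves {6, 2, 5}.
Block 4, plot 5: eliminating its block and plot leaves {6, 3, 5}.
Block 4, plot 6: eliminating its block and plot leaves {6, 3}.
Block 5, plot 3: eliminating its block and plot leaves {3}.
Block 5, plot 4: eliminating its block and plot leaves {6, 5}.
Block 5, plot 5: eliminating its block and plot leaves {6, 3, 5}.
Enumerating the assignments across these blanks that avoid any block or plot repeat gives 3 completions.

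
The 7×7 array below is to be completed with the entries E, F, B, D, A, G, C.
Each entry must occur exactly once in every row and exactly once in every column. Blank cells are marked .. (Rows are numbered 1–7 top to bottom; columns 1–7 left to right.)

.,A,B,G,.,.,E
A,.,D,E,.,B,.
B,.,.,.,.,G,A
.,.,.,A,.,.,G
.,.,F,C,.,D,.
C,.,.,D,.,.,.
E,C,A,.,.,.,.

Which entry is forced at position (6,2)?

B

Row 3, column 4: row 3 has {B, A, G} and column 4 has {E, D, A, G, C}, leaving only F.
Row 5, column 1: row 5 has {F, D, C} and column 1 has {E, B, A, C}, leaving only G.
Row 5, column 7: row 5 has {F, D, G, C} and column 7 has {E, A, G}, leaving only B.
Row 5, column 2: row 5 has {F, B, D, G, C} and column 2 has {A, C}, leaving only E.
Row 3, column 2: row 3 has {F, B, A, G} and column 2 has {E, A, C}, leaving only D.
Row 5, column 5: row 5 has {E, F, B, D, G, C} and column 5 has {}, leaving only A.
Row 6, column 7: row 6 has {D, C} and column 7 has {E, B, A, G}, leaving only F.
Row 2, column 7: row 2 has {E, B, D, A} and column 7 has {E, F, B, A, G}, leaving only C.
Row 7, column 4: row 7 has {E, A, C} and column 4 has {E, F, D, A, G, C}, leaving only B.
Row 7, column 6: row 7 has {E, B, A, C} and column 6 has {B, D, G}, leaving only F.
Row 1, column 6: row 1 has {E, B, A, G} and column 6 has {F, B, D, G}, leaving only C.
Row 4, column 6: row 4 has {A, G} and column 6 has {F, B, D, G, C}, leaving only E.
Row 4, column 3: row 4 has {E, A, G} and column 3 has {F, B, D, A}, leaving only C.
Row 3, column 3: row 3 has {F, B, D, A, G} and column 3 has {F, B, D, A, C}, leaving only E.
Row 3, column 5: row 3 has {E, F, B, D, A, G} and column 5 has {A}, leaving only C.
Row 6, column 3: row 6 has {F, D, C} and column 3 has {E, F, B, D, A, C}, leaving only G.
Row 6 already has {F, D, G, C} and column 2 already has {E, D, A, C}, so row 6, column 2 must be B.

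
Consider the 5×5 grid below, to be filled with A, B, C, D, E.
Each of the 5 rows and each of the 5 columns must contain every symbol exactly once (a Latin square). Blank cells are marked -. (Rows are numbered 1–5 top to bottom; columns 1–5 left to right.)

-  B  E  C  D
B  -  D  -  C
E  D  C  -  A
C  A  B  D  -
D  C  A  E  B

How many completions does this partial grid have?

1

Row 1, column 1: eliminating its row and column leaves {A}.
Row 2, column 2: eliminating its row and column leaves {E}.
Row 2, column 4: eliminating its row and column leaves {A}.
Row 3, column 4: eliminating its row and column leaves {B}.
Row 4, column 5: eliminating its row and column leaves {E}.
Only one assignment across all blanks avoids any row or column repeat, giving 1 completion.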